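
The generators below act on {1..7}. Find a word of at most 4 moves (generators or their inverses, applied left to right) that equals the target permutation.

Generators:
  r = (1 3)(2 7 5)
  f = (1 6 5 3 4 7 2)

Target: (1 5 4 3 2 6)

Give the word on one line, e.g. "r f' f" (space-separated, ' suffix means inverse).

  after r': (1 3)(2 5 7)
  after f': (1 5 4 3 2 6)

r' f'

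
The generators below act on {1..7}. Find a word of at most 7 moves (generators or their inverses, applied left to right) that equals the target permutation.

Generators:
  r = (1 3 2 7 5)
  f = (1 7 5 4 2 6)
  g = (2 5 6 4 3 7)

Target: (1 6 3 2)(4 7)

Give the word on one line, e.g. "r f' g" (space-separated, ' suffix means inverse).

  after g: (2 5 6 4 3 7)
  after r: (1 3 5 6 4 2)
  after r: (1 2 3)(4 7 5 6)
  after f: (1 6 2 3 7 4 5)
  after r': (1 6 3 2)(4 7)

g r r f r'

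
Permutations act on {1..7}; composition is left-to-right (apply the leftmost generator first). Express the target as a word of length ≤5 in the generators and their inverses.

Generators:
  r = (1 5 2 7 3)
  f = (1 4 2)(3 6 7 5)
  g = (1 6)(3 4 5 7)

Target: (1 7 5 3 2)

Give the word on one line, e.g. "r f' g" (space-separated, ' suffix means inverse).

  after r: (1 5 2 7 3)
  after r: (1 2 3 5 7)
  after r: (1 7 5 3 2)

r r r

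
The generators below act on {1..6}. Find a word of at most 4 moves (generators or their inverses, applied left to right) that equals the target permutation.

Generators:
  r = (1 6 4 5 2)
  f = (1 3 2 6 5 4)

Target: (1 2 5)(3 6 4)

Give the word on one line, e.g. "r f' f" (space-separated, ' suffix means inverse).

f f

  after f: (1 3 2 6 5 4)
  after f: (1 2 5)(3 6 4)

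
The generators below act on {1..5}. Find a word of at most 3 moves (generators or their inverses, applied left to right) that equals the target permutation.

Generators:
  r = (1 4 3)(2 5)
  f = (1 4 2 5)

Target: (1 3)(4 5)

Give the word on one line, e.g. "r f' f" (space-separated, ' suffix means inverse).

  after r': (1 3 4)(2 5)
  after f': (1 3)(4 5)

r' f'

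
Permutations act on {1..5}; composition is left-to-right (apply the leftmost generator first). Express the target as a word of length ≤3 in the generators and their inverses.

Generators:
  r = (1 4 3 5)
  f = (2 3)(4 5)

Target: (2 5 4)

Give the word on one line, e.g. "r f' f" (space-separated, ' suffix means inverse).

  after r: (1 4 3 5)
  after f: (1 5)(2 3 4)
  after r: (2 5 4)

r f r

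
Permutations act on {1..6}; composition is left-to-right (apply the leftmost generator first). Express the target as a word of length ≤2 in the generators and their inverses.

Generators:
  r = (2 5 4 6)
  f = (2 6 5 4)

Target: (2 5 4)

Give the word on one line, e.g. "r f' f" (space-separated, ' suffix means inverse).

f' r'

  after f': (2 4 5 6)
  after r': (2 5 4)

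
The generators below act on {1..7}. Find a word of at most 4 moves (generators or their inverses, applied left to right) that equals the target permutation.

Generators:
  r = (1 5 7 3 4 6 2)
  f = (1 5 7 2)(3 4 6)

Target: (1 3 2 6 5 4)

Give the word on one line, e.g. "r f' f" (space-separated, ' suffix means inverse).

  after r': (1 2 6 4 3 7 5)
  after r': (1 6 3 5 2 4 7)
  after r': (1 4 5 6 7 2 3)
  after f': (1 3 2 6 5 4)

r' r' r' f'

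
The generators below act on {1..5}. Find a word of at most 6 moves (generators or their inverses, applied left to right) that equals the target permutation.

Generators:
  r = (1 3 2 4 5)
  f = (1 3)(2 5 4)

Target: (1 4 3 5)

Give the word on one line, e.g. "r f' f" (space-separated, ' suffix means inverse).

  after r': (1 5 4 2 3)
  after r': (1 4 3 5 2)
  after r': (1 2 5 3 4)
  after f': (1 4 3 5)

r' r' r' f'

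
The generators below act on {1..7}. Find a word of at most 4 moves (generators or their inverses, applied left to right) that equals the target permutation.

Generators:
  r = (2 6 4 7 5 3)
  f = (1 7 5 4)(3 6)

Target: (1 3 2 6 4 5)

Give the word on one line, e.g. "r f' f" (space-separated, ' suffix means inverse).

f' f' r

  after f': (1 4 5 7)(3 6)
  after f': (1 5)(4 7)
  after r: (1 3 2 6 4 5)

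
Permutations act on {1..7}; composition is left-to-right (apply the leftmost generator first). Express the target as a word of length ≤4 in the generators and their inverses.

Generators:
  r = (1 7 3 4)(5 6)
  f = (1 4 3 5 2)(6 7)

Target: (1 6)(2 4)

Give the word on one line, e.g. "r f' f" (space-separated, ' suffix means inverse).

  after f: (1 4 3 5 2)(6 7)
  after r': (1 3 6)(2 4 7 5)
  after r': (1 7 6 4)(2 3 5)
  after f': (1 6)(2 4)

f r' r' f'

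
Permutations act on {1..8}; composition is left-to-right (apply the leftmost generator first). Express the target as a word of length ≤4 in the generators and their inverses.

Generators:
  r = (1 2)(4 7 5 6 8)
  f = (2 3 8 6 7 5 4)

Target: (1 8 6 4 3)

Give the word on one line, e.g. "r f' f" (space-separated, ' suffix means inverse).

  after r': (1 2)(4 8 6 5 7)
  after f': (1 4 3 2)(5 6 7)
  after r': (1 8 6 4 3)

r' f' r'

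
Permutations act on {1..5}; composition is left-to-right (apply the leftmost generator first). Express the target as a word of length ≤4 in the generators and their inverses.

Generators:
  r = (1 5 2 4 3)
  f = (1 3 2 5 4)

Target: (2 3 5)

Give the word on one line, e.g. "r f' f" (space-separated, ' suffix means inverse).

f' r' f r'

  after f': (1 4 5 2 3)
  after r': (1 2 4)
  after f: (1 5 4 3 2)
  after r': (2 3 5)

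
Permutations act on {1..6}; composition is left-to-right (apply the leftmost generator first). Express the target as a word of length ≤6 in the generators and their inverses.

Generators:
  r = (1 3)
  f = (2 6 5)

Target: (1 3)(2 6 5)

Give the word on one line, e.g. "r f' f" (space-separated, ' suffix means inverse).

r f' r' f' r'

  after r: (1 3)
  after f': (1 3)(2 5 6)
  after r': (2 5 6)
  after f': (2 6 5)
  after r': (1 3)(2 6 5)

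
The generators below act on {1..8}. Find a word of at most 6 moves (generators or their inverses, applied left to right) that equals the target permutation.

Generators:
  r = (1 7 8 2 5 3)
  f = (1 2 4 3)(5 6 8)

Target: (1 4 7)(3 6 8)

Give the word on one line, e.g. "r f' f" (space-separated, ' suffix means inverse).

f r r f'

  after f: (1 2 4 3)(5 6 8)
  after r: (1 5 6 2 4)(3 7 8)
  after r: (1 3 8)(2 4 7)(5 6)
  after f': (1 4 7)(3 6 8)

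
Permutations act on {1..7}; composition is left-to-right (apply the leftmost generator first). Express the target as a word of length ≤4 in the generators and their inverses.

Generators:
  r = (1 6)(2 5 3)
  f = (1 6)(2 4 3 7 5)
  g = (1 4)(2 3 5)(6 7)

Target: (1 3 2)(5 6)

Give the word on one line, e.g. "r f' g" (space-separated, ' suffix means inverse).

r' f g' f

  after r': (1 6)(2 3 5)
  after f: (2 7 5 4 3)
  after g': (1 4 2 6 7 3 5)
  after f: (1 3 2)(5 6)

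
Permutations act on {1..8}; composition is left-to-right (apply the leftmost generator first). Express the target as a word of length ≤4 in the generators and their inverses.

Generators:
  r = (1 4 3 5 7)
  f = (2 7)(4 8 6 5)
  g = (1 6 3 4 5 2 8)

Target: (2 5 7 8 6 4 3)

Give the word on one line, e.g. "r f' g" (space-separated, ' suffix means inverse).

  after g: (1 6 3 4 5 2 8)
  after f': (1 8)(2 4 6 3 5 7)
  after g: (2 5 7 8 6 4 3)

g f' g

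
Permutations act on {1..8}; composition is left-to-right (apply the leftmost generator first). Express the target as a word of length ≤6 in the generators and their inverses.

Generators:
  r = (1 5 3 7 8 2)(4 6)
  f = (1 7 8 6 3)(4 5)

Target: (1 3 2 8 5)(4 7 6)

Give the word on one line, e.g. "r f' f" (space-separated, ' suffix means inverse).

  after r: (1 5 3 7 8 2)(4 6)
  after r: (1 3 8)(2 5 7)
  after r: (1 7)(2 3)(4 6)(5 8)
  after f': (2 6 5 7 3)(4 8)
  after f': (1 3 2 8 5)(4 7 6)

r r r f' f'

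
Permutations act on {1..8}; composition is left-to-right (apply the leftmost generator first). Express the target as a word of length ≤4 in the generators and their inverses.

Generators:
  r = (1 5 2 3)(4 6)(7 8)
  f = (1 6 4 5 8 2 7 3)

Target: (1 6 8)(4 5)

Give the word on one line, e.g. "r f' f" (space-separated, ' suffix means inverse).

  after r': (1 3 2 5)(4 6)(7 8)
  after f: (2 8 3 7)(5 6)
  after f: (1 6 8)(4 5)

r' f f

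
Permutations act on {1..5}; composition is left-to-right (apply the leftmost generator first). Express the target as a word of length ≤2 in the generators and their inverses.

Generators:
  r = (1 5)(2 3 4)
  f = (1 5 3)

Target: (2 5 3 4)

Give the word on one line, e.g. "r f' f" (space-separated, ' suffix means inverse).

r f'

  after r: (1 5)(2 3 4)
  after f': (2 5 3 4)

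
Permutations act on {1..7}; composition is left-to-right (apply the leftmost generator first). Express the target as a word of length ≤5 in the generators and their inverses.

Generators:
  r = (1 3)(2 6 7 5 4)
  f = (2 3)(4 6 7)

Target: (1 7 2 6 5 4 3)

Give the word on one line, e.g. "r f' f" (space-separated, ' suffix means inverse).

  after r: (1 3)(2 6 7 5 4)
  after f': (1 2 4 3)(5 7)
  after r: (1 6 7 4)
  after r: (1 7 2 6 5 4 3)

r f' r r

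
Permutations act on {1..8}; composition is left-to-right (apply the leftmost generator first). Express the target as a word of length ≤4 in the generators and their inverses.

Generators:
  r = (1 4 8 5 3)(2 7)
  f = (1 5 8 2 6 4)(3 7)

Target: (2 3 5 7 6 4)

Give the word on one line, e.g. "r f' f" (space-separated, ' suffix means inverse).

  after r: (1 4 8 5 3)(2 7)
  after f: (2 3 5 7 6 4)

r f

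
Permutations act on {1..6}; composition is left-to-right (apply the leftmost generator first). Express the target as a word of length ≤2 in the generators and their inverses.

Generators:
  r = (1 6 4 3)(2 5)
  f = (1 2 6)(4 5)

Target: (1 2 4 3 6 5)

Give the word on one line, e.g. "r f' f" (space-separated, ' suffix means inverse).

r f'

  after r: (1 6 4 3)(2 5)
  after f': (1 2 4 3 6 5)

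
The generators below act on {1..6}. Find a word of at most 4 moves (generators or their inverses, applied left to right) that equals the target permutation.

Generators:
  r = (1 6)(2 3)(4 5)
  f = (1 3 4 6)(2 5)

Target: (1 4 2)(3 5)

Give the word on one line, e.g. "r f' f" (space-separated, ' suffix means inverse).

  after r': (1 6)(2 3)(4 5)
  after f': (1 4 2)(3 5)

r' f'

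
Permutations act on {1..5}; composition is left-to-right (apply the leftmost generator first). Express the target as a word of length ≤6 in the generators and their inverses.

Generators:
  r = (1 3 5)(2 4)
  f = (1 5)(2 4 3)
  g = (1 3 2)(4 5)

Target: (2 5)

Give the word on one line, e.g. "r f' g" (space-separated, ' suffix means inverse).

  after f: (1 5)(2 4 3)
  after g: (1 4 2 5 3)
  after f: (1 3 5 2)
  after r: (1 5 4 2 3)
  after r: (2 5)

f g f r r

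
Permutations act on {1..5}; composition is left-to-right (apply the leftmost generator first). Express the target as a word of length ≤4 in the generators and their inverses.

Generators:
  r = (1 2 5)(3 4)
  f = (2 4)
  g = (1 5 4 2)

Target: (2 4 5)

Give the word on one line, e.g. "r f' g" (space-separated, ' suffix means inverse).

  after r: (1 2 5)(3 4)
  after r: (1 5 2)
  after g': (4 5)
  after f: (2 4 5)

r r g' f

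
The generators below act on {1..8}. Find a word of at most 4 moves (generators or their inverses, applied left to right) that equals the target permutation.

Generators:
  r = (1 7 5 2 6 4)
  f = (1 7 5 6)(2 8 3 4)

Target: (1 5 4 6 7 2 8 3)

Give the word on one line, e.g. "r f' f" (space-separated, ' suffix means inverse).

  after f: (1 7 5 6)(2 8 3 4)
  after r: (1 5 4 6 7 2 8 3)

f r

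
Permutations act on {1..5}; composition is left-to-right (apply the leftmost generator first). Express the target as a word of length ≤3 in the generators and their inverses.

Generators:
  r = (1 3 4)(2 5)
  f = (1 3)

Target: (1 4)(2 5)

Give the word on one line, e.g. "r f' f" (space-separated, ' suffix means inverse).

r' f

  after r': (1 4 3)(2 5)
  after f: (1 4)(2 5)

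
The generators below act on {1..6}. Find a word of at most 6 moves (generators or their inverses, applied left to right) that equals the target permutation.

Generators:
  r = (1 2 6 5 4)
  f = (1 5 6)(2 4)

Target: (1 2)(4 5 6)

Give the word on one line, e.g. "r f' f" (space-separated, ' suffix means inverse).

  after r': (1 4 5 6 2)
  after f: (1 2 5)(4 6)
  after f: (1 4)(2 6)
  after f: (1 2)(4 5 6)

r' f f f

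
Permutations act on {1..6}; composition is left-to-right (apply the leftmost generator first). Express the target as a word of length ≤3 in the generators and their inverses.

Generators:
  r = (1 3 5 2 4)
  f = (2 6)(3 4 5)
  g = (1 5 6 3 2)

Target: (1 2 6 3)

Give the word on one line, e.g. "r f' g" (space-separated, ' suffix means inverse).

f' r' r'

  after f': (2 6)(3 5 4)
  after r': (1 4)(2 6 5)
  after r': (1 2 6 3)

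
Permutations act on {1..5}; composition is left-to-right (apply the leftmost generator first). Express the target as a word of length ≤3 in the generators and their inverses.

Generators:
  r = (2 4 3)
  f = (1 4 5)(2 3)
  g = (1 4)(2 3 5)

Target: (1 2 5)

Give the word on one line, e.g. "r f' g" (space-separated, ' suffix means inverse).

f' g

  after f': (1 5 4)(2 3)
  after g: (1 2 5)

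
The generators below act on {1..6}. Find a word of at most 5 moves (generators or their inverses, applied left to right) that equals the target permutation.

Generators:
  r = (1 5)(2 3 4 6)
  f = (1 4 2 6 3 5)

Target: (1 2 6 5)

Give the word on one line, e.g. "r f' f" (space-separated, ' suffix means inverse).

r' f' r'

  after r': (1 5)(2 6 4 3)
  after f': (1 3 4 6)
  after r': (1 2 6 5)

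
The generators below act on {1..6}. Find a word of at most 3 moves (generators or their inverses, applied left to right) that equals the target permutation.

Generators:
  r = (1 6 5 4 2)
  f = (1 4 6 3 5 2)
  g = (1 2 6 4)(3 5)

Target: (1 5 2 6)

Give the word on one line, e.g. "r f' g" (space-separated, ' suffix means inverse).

r f g'

  after r: (1 6 5 4 2)
  after f: (1 3 5 6 2 4)
  after g': (1 5 2 6)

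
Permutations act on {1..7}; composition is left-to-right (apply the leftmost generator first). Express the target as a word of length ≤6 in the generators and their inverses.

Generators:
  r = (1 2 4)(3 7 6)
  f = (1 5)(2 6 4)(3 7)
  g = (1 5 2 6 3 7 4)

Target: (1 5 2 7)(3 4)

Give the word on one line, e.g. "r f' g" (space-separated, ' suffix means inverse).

g r' f' g

  after g: (1 5 2 6 3 7 4)
  after r': (1 5)(2 7)
  after f': (2 3 7 4 6)
  after g: (1 5 2 7)(3 4)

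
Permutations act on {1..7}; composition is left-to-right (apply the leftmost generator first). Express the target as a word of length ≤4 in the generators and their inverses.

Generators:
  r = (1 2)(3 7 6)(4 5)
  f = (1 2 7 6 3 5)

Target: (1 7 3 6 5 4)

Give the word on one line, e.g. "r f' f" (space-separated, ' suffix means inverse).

r f

  after r: (1 2)(3 7 6)(4 5)
  after f: (1 7 3 6 5 4)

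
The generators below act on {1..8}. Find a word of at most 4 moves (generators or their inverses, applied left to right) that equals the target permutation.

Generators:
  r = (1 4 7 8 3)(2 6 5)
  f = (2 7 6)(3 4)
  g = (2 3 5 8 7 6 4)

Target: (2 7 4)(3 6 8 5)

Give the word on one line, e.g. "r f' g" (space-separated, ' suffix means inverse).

  after f': (2 6 7)(3 4)
  after g': (2 7 4)(3 6 8 5)

f' g'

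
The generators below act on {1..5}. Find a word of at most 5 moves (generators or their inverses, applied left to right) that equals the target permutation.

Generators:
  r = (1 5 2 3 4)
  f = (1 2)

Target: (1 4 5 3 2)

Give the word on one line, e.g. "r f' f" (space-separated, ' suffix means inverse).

  after f': (1 2)
  after r: (1 3 4)(2 5)
  after r: (1 4 5 3)
  after f': (1 4 5 3 2)

f' r r f'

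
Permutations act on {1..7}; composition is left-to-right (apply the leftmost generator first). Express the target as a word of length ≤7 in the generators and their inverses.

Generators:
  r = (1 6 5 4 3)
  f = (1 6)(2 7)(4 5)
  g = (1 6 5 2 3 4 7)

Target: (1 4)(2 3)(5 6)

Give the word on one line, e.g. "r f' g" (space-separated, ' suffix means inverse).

  after f': (1 6)(2 7)(4 5)
  after g: (1 5 7 3 4 2)
  after r': (1 6)(2 3 5 7 4)
  after g: (1 5)(2 4 3)
  after r: (1 4)(2 3)(5 6)

f' g r' g r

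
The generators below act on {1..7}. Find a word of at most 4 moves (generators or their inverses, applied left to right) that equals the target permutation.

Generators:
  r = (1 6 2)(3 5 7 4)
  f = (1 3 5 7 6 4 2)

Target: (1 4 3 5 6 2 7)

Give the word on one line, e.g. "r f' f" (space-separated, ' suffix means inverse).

r r f'

  after r: (1 6 2)(3 5 7 4)
  after r: (1 2 6)(3 7)(4 5)
  after f': (1 4 3 5 6 2 7)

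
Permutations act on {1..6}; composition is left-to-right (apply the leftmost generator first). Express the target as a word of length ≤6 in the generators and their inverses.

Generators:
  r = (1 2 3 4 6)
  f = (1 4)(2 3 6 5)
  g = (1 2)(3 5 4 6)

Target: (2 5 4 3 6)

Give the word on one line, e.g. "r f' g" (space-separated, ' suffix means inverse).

r f' f' r

  after r: (1 2 3 4 6)
  after f': (1 5 6 4 3)
  after f': (1 6)(2 5 3 4)
  after r: (2 5 4 3 6)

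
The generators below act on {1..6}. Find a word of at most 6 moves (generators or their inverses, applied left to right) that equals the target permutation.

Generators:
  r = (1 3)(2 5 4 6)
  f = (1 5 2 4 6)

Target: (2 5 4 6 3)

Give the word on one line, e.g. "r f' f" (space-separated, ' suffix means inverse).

f r f f

  after f: (1 5 2 4 6)
  after r: (1 4 2 6 3)
  after f: (1 6 3 5 2)
  after f: (2 5 4 6 3)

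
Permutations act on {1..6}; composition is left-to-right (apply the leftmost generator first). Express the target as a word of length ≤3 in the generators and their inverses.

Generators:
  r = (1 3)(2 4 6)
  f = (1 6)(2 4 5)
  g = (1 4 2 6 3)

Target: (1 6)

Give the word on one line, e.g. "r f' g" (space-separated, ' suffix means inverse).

r' g'

  after r': (1 3)(2 6 4)
  after g': (1 6)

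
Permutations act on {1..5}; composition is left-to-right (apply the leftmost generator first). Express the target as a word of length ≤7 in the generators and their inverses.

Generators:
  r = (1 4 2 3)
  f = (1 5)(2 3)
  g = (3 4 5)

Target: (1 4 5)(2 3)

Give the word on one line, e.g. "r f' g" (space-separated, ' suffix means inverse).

  after g': (3 5 4)
  after g': (3 4 5)
  after r: (1 4 5)(2 3)
  after f: (1 4)
  after f: (1 4 5)(2 3)

g' g' r f f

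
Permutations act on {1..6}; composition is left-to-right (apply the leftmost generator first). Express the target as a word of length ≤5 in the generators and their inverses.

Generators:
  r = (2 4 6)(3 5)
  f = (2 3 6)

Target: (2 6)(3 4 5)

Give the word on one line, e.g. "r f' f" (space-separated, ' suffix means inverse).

r' r' f' r

  after r': (2 6 4)(3 5)
  after r': (2 4 6)
  after f': (2 4 3)
  after r: (2 6)(3 4 5)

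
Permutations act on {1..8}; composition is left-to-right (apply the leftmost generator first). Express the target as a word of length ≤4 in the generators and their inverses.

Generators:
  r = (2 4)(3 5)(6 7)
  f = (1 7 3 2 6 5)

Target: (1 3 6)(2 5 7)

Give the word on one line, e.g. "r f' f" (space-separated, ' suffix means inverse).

f' f' f' f'

  after f': (1 5 6 2 3 7)
  after f': (1 6 3)(2 7 5)
  after f': (1 2)(3 5)(6 7)
  after f': (1 3 6)(2 5 7)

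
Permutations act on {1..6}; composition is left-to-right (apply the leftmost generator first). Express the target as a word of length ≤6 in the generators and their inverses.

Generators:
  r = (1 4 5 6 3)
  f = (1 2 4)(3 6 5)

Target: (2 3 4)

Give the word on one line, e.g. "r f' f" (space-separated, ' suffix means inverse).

  after r: (1 4 5 6 3)
  after f: (2 4 3)
  after r: (1 4)(2 5 6 3)
  after f: (2 3 4)

r f r f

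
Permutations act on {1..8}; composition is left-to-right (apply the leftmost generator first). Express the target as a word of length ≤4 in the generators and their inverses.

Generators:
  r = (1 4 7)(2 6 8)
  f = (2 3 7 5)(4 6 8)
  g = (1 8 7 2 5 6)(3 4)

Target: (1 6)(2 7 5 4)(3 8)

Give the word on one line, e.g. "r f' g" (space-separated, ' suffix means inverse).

g f'

  after g: (1 8 7 2 5 6)(3 4)
  after f': (1 6)(2 7 5 4)(3 8)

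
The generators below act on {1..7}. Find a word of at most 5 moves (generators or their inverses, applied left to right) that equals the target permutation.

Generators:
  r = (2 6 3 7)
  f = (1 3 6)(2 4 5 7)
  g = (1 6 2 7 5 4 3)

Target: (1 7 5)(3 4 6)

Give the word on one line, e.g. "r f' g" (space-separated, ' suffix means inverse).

  after r: (2 6 3 7)
  after r: (2 3)(6 7)
  after g: (1 6 5 4 3 7 2)
  after g: (1 2 6 4)(3 5)
  after g: (1 7 5)(3 4 6)

r r g g g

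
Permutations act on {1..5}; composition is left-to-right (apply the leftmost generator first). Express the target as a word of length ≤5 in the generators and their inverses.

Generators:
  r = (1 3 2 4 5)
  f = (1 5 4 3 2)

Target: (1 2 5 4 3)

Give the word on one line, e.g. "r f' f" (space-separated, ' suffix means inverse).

f' f' r

  after f': (1 2 3 4 5)
  after f': (1 3 5 2 4)
  after r: (1 2 5 4 3)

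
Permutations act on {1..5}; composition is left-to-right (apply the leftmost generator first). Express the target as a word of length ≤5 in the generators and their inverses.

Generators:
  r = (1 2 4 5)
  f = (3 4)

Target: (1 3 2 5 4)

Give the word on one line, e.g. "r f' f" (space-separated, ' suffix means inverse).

r' f r' f'

  after r': (1 5 4 2)
  after f: (1 5 3 4 2)
  after r': (1 4)(2 5 3)
  after f': (1 3 2 5 4)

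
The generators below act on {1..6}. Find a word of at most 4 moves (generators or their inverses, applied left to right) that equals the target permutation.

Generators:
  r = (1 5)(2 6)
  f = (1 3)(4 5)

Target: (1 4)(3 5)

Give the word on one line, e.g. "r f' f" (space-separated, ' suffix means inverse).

r' f' r

  after r': (1 5)(2 6)
  after f': (1 4 5 3)(2 6)
  after r: (1 4)(3 5)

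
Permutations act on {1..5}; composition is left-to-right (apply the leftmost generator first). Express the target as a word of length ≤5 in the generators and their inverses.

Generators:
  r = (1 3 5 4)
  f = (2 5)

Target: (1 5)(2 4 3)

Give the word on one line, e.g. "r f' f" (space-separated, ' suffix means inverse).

r f' r

  after r: (1 3 5 4)
  after f': (1 3 2 5 4)
  after r: (1 5)(2 4 3)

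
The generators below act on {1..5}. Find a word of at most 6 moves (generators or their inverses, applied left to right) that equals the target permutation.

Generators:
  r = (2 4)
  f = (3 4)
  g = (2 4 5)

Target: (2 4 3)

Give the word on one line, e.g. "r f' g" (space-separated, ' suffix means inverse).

  after f': (3 4)
  after g: (2 4 3 5)
  after r': (3 5 4)
  after g: (2 4 3)

f' g r' g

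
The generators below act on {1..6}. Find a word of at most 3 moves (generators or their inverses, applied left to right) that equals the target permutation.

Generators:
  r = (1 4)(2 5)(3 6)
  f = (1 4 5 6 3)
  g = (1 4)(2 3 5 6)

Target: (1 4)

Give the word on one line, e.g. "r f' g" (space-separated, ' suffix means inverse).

  after r: (1 4)(2 5)(3 6)
  after g': (2 3 5 6)
  after g': (1 4)

r g' g'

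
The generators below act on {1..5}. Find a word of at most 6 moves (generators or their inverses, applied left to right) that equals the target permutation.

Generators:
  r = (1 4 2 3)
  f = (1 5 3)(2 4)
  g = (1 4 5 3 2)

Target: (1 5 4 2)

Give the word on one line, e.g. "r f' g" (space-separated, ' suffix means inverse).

  after g: (1 4 5 3 2)
  after f': (1 2 3 4)
  after g': (1 3)(2 5 4)
  after f: (2 3 5)
  after f: (1 5 4 2)

g f' g' f f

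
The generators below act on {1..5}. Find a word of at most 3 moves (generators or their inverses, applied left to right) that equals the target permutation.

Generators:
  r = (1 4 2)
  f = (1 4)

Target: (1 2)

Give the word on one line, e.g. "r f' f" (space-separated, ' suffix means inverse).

f r' r'

  after f: (1 4)
  after r': (2 4)
  after r': (1 2)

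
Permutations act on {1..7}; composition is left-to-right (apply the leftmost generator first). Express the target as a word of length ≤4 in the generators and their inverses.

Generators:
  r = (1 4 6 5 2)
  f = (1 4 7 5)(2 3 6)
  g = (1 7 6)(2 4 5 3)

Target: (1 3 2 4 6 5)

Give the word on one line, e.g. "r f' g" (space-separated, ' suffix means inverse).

g f r' f'

  after g: (1 7 6)(2 4 5 3)
  after f: (1 5 6 4)(2 7)
  after r': (1 6)(2 7 5 4)
  after f': (1 3 2 4 6 5)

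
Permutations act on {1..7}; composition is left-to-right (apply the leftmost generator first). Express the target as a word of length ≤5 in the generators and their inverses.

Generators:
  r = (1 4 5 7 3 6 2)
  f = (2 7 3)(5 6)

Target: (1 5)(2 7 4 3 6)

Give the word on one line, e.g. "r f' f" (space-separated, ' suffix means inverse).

  after r': (1 2 6 3 7 5 4)
  after r': (1 6 7 4 2 3 5)
  after f': (1 5)(2 7 4 3 6)

r' r' f'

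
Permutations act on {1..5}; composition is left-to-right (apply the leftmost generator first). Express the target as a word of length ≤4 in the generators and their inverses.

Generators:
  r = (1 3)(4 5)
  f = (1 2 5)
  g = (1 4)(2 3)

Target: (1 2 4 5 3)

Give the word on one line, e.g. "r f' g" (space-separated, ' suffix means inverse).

f r'

  after f: (1 2 5)
  after r': (1 2 4 5 3)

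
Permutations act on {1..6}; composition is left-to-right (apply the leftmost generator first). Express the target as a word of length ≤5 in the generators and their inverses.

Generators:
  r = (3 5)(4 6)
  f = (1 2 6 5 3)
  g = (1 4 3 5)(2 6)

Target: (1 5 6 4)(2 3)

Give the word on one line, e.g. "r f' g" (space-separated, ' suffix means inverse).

  after f: (1 2 6 5 3)
  after g: (1 6)(3 4)
  after g: (1 2 6 4 5)
  after f: (1 6 4 3)(2 5)
  after f: (1 5 6 4)(2 3)

f g g f f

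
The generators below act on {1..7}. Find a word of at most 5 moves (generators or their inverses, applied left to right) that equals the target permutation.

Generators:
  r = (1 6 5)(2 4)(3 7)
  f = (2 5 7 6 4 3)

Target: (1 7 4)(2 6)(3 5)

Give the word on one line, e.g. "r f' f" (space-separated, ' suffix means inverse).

  after f': (2 3 4 6 7 5)
  after r': (1 5 4)(2 7 6 3)
  after f: (1 7 4)(2 6)(3 5)

f' r' f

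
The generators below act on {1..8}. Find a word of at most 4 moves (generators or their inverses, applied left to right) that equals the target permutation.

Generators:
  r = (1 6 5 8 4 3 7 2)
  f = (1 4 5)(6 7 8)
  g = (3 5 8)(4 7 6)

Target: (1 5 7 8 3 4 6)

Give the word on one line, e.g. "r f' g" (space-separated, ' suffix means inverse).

g' g' f'

  after g': (3 8 5)(4 6 7)
  after g': (3 5 8)(4 7 6)
  after f': (1 5 7 8 3 4 6)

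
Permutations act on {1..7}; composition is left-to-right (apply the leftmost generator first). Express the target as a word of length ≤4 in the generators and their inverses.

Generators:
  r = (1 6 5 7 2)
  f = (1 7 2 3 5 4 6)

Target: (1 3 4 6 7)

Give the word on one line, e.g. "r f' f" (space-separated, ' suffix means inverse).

  after f: (1 7 2 3 5 4 6)
  after r': (1 5 4)(2 3 6)
  after f': (1 3 4 6 7)

f r' f'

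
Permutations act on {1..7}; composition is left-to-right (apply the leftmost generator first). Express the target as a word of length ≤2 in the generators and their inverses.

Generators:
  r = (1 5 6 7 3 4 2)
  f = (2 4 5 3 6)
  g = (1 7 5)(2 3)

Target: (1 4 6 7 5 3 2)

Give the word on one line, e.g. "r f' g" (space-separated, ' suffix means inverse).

r f'

  after r: (1 5 6 7 3 4 2)
  after f': (1 4 6 7 5 3 2)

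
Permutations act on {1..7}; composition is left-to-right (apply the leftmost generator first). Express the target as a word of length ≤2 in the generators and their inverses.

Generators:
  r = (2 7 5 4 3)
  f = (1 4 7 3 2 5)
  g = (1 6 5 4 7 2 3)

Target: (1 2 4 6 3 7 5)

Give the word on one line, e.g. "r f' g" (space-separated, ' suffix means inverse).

  after g': (1 3 2 7 4 5 6)
  after g': (1 2 4 6 3 7 5)

g' g'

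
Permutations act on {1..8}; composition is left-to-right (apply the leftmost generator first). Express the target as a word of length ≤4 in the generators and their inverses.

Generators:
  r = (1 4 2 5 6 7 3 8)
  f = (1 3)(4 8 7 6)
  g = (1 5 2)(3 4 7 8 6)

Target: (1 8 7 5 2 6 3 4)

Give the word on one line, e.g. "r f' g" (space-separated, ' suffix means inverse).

  after f: (1 3)(4 8 7 6)
  after r': (1 7 5 2 4 3 8 6)
  after f': (1 8 7 5 2 6 3 4)

f r' f'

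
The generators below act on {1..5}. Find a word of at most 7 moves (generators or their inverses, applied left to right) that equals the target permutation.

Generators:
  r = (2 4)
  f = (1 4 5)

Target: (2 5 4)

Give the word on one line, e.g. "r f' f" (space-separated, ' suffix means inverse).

  after f': (1 5 4)
  after r: (1 5 2 4)
  after f': (1 4 5 2)
  after f': (2 5)
  after r: (2 5 4)

f' r f' f' r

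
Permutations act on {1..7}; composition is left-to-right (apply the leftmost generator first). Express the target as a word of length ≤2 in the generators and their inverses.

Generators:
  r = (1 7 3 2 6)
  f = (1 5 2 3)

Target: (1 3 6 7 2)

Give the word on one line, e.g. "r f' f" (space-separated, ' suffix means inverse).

r r

  after r: (1 7 3 2 6)
  after r: (1 3 6 7 2)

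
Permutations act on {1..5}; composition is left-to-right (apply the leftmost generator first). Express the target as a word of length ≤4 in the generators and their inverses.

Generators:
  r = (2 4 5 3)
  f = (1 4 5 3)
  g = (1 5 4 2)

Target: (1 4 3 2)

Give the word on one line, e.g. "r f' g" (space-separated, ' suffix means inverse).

g' f g'

  after g': (1 2 4 5)
  after f: (1 2 5 4 3)
  after g': (1 4 3 2)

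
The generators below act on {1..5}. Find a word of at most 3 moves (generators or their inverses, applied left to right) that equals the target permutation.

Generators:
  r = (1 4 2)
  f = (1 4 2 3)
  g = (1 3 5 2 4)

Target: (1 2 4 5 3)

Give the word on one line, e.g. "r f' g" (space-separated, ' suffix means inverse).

  after r': (1 2 4)
  after r': (1 4 2)
  after g': (1 2 4 5 3)

r' r' g'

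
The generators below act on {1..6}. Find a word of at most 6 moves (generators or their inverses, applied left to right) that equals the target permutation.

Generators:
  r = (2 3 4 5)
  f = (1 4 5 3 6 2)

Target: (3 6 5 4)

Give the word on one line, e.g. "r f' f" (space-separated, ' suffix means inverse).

r f r' r' f

  after r: (2 3 4 5)
  after f: (1 4 3 5)(2 6)
  after r': (1 3 4 2 6 5)
  after r': (1 2 6 4 5)
  after f: (3 6 5 4)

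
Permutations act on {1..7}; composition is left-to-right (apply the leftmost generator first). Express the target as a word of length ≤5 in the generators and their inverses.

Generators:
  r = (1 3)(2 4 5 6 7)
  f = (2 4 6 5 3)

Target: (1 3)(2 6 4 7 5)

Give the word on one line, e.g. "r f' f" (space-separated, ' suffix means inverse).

r r r

  after r: (1 3)(2 4 5 6 7)
  after r: (2 5 7 4 6)
  after r: (1 3)(2 6 4 7 5)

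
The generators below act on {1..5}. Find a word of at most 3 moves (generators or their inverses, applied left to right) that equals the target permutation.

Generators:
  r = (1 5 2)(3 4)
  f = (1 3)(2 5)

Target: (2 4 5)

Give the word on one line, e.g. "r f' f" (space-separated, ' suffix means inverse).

  after r: (1 5 2)(3 4)
  after f': (1 2 3 4)
  after r: (2 4 5)

r f' r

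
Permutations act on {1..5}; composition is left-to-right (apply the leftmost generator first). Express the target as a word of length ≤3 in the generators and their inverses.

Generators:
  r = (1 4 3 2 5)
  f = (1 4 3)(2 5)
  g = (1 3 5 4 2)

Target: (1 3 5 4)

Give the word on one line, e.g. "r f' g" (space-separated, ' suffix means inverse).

r f

  after r: (1 4 3 2 5)
  after f: (1 3 5 4)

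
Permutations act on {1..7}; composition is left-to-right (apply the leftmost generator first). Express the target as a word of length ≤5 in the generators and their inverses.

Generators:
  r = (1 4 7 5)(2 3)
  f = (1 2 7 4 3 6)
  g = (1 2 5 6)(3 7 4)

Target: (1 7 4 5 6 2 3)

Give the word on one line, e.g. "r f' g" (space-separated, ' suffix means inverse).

  after f': (1 6 3 4 7 2)
  after g: (5 6 7)
  after f: (1 2 7 5)(3 6 4)
  after r': (1 3 6)(2 4)
  after g: (1 7 4 5 6 2 3)

f' g f r' g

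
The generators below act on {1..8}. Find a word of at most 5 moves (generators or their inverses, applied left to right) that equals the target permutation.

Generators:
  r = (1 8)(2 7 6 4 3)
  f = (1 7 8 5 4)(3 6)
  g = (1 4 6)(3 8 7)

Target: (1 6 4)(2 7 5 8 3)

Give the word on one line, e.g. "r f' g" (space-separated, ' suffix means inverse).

r g' f'

  after r: (1 8)(2 7 6 4 3)
  after g': (1 3 2 8 6)(4 7)
  after f': (1 6 4)(2 7 5 8 3)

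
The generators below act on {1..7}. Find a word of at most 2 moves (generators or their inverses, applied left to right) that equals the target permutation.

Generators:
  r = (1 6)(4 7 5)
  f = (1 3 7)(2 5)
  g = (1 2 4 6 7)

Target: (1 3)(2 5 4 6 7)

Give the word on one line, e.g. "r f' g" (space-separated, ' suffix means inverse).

f g

  after f: (1 3 7)(2 5)
  after g: (1 3)(2 5 4 6 7)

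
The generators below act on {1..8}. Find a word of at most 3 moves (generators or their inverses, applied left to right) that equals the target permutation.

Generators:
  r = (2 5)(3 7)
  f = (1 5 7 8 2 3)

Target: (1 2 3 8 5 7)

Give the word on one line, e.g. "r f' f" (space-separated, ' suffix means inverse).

  after r: (2 5)(3 7)
  after f: (1 5 3 8 2 7)
  after r: (1 2 3 8 5 7)

r f r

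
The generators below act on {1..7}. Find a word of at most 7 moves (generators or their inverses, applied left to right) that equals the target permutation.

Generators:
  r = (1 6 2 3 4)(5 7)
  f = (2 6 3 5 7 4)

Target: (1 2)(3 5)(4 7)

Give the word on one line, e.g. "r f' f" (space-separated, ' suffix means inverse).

r' f r r f

  after r': (1 4 3 2 6)(5 7)
  after f: (1 2 3 6)(4 5)
  after r: (1 3 2 4 7 5)
  after r: (1 4 5 6 2)
  after f: (1 2)(3 5)(4 7)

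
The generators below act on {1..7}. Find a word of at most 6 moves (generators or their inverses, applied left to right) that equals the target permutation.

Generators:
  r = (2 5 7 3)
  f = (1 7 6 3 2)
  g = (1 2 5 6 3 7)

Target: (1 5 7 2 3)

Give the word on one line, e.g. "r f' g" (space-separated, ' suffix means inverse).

  after f': (1 2 3 6 7)
  after r: (1 5 7)(3 6)
  after g: (1 6 7 2 5)
  after r: (1 6 3 2 7 5)
  after g': (1 5 7 2 3)

f' r g r g'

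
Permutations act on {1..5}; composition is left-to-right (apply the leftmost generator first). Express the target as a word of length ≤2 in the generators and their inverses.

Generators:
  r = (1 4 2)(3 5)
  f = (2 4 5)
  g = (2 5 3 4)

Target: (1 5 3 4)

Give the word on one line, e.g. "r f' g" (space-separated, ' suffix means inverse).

  after r': (1 2 4)(3 5)
  after f': (1 5 3 4)

r' f'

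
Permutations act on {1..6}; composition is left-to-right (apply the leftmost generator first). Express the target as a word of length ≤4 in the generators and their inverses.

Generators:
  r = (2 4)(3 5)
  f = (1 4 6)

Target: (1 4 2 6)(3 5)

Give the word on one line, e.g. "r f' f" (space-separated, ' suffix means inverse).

r' f

  after r': (2 4)(3 5)
  after f: (1 4 2 6)(3 5)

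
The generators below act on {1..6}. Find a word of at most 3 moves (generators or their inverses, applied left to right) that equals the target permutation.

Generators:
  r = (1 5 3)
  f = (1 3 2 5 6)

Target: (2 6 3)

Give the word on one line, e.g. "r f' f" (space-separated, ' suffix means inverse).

r f f

  after r: (1 5 3)
  after f: (1 6)(2 5)
  after f: (2 6 3)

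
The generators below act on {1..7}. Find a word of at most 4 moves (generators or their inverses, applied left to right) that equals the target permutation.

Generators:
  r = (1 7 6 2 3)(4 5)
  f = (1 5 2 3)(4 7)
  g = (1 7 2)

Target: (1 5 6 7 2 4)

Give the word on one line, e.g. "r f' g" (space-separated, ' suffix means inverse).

g' g' f r'

  after g': (1 2 7)
  after g': (1 7 2)
  after f: (1 4 7 3)(2 5)
  after r': (1 5 6 7 2 4)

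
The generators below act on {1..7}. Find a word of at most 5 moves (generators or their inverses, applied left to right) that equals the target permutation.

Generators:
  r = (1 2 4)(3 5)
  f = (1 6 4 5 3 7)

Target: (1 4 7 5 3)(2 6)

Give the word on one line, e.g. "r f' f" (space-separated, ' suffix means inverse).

f r' f

  after f: (1 6 4 5 3 7)
  after r': (1 6 2)(3 7 4)
  after f: (1 4 7 5 3)(2 6)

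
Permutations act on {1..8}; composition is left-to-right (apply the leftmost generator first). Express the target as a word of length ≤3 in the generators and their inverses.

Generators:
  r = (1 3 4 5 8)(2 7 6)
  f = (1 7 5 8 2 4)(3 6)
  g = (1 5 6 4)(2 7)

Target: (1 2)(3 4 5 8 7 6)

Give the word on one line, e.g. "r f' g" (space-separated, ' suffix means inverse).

  after f: (1 7 5 8 2 4)(3 6)
  after g: (1 2)(3 4 5 8 7 6)

f g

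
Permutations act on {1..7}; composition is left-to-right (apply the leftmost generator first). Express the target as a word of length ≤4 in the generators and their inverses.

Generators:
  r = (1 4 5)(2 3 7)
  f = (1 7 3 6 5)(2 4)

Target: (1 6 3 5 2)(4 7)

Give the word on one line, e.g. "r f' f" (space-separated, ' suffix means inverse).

f f f r'

  after f: (1 7 3 6 5)(2 4)
  after f: (1 3 5 7 6)
  after f: (1 6 7 5 3)(2 4)
  after r': (1 6 3 5 2)(4 7)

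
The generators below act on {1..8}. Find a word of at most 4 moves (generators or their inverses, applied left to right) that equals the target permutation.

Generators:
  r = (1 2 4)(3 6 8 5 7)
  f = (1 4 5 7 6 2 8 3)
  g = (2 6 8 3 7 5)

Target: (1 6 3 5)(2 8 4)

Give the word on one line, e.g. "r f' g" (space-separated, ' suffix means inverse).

f' r

  after f': (1 3 8 2 6 7 5 4)
  after r: (1 6 3 5)(2 8 4)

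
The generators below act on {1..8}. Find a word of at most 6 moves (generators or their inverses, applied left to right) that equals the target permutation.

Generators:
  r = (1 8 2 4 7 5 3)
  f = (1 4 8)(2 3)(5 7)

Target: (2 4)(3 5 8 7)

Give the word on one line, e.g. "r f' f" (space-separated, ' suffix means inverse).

  after f': (1 8 4)(2 3)(5 7)
  after f': (1 4 8)
  after r': (1 2 8 3 5 7 4)
  after r': (1 8 5 4 3 7 2)
  after f: (2 4)(3 5 8 7)

f' f' r' r' f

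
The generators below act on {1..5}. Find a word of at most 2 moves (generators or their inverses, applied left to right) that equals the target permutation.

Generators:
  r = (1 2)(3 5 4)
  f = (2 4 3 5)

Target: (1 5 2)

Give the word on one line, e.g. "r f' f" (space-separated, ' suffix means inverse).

r f'

  after r: (1 2)(3 5 4)
  after f': (1 5 2)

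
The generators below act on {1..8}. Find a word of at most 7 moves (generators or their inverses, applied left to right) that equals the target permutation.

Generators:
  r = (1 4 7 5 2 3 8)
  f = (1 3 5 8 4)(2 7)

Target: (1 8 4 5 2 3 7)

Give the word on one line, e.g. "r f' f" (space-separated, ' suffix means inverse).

r r f r' f

  after r: (1 4 7 5 2 3 8)
  after r: (1 7 2 8 4 5 3)
  after f: (1 2 4 8)
  after r': (1 5 7 4 3 2)
  after f: (1 8 4 5 2 3 7)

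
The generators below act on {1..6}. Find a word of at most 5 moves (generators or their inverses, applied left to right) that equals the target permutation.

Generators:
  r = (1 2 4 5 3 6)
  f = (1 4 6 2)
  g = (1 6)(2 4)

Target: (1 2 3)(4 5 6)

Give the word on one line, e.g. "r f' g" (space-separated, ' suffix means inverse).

g' r r

  after g': (1 6)(2 4)
  after r: (2 5 3 6)
  after r: (1 2 3)(4 5 6)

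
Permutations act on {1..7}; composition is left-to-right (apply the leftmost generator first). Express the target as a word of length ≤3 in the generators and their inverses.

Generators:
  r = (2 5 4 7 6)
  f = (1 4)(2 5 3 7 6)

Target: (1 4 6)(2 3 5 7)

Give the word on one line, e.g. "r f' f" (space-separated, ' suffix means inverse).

r' r' f'

  after r': (2 6 7 4 5)
  after r': (2 7 5 6 4)
  after f': (1 4 6)(2 3 5 7)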